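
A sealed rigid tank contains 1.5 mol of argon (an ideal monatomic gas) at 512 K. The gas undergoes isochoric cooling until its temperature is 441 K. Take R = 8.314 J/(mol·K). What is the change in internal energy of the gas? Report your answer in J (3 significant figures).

Constant volume ⇒ W = 0, so Q = ΔU = nCᵥΔT with Cᵥ = 3R/2 = 12.47 J/(mol·K).
ΔU = (1.5)(12.47)(441 − 512) = -1328 J.

ΔU ≈ -1330 J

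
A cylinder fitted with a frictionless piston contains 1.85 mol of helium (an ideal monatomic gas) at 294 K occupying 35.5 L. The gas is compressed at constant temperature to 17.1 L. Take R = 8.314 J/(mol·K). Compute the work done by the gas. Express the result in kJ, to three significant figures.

Isothermal: W = nRT ln(V₂/V₁).
W = (1.85)(8.314)(294) × ln(17.1/35.5)
  = 4522 × -0.7305
W_by_gas = -3303 J.

W ≈ -3.30 kJ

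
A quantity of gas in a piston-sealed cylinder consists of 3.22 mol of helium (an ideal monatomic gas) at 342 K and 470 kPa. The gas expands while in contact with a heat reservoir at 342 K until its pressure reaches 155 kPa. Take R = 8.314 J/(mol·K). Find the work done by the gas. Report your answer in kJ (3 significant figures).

Isothermal process: W = nRT ln(V₂/V₁) = nRT ln(P₁/P₂).
W = (3.22)(8.314)(342) × ln(470/155)
  = 9156 × ln(3.032) = 9156 × 1.109
W_by_gas = 10156 J.

W ≈ 10.2 kJ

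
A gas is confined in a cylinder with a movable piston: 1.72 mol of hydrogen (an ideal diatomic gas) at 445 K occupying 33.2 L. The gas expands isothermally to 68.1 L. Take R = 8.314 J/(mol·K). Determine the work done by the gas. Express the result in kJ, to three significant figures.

Isothermal: W = nRT ln(V₂/V₁).
W = (1.72)(8.314)(445) × ln(68.1/33.2)
  = 6364 × 0.7184
W_by_gas = 4572 J.

W ≈ 4.57 kJ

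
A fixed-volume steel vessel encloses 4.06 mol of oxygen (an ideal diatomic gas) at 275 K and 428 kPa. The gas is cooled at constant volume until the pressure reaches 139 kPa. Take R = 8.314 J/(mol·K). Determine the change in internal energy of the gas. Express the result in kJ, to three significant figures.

Constant volume ⇒ W = 0, so Q = ΔU = nCᵥΔT with Cᵥ = 5R/2 = 20.79 J/(mol·K).
At constant V, T₂/T₁ = P₂/P₁ ⇒ ΔT = T₁(P₂/P₁ − 1) = 275·(139/428 − 1) = -185.7 K.
ΔU = (4.06)(20.79)(-185.7) = -15670 J.

ΔU ≈ -15.7 kJ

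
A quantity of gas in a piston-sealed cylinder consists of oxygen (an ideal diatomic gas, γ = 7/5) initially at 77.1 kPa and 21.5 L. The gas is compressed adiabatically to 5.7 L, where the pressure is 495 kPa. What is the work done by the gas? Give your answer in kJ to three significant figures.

Adiabatic: W = (P₁V₁ − P₂V₂)/(γ − 1) with γ = 7/5.
P₁V₁ = 1658 J, P₂V₂ = 2822 J.
W = (1658 − 2822) / 0.4 = -2910 J.

W ≈ -2.91 kJ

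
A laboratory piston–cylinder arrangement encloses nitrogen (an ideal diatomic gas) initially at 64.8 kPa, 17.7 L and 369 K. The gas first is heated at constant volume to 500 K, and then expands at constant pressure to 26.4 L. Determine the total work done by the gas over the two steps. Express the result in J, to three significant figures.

Step 1 (isochoric): W = 0 (constant volume).
After step 1: P = 87.8 kPa (V unchanged).
Step 2 (isobaric): W = PΔV = (87.8 kPa)(26.4 − 17.7 L) = 763.9 J.
W_total = 0 + 763.9 = 763.9 J.

W_total ≈ 764 J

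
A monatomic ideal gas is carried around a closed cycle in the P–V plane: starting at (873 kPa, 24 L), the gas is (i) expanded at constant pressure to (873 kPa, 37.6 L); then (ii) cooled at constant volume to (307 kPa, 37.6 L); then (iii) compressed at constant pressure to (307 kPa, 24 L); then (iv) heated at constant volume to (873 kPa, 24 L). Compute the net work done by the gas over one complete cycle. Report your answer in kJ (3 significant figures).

W_net ≈ 7.70 kJ

Constant-volume legs do no work.
W(i) = (873)(37.6 − 24) = 11873 J; W(iii) = (307)(24 − 37.6) = -4175 J.
W_net = 11873 − 4175 = 7698 J (the clockwise enclosed area).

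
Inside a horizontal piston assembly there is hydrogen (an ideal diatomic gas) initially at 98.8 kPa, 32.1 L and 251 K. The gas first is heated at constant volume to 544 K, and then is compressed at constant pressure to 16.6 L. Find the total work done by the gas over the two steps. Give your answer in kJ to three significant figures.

W_total ≈ -3.32 kJ

Step 1 (isochoric): W = 0 (constant volume).
After step 1: P = 214.1 kPa (V unchanged).
Step 2 (isobaric): W = PΔV = (214.1 kPa)(16.6 − 32.1 L) = -3319 J.
W_total = 0 − 3319 = -3319 J.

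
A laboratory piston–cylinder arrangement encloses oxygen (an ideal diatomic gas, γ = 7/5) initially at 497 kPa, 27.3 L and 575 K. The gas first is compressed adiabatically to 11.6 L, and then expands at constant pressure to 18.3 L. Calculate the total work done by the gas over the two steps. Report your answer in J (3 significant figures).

Step 1 (adiabatic): W = (P₁V₁ − P₂V₂)/(γ−1) = (13568 − 19107)/0.4 = -13848 J.
After step 1: P = 1647 kPa, V = 11.6 L, T = 809.7 K.
Step 2 (isobaric): W = PΔV = (1647 kPa)(18.3 − 11.6 L) = 11036 J.
W_total = -13848 + 11036 = -2812 J.

W_total ≈ -2810 J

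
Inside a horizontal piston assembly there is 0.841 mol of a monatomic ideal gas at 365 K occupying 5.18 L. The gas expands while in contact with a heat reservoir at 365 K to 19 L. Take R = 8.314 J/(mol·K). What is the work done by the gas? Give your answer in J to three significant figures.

Isothermal: W = nRT ln(V₂/V₁).
W = (0.841)(8.314)(365) × ln(19/5.18)
  = 2552 × 1.3
W_by_gas = 3317 J.

W ≈ 3320 J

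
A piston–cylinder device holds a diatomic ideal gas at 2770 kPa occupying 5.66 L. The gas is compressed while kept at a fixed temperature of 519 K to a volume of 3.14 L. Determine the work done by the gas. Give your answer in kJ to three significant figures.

Isothermal: W = nRT ln(V₂/V₁) = P₁V₁ ln(V₂/V₁).
P₁V₁ = (2770 kPa)(5.66 L) = 15678 J.
W = 15678 × ln(3.14/5.66) = 15678 × -0.5892
W_by_gas = -9238 J.

W ≈ -9.24 kJ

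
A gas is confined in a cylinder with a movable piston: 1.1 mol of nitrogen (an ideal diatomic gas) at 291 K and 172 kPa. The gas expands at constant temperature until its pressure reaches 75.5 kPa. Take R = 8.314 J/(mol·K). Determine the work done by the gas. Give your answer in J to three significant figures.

Isothermal process: W = nRT ln(V₂/V₁) = nRT ln(P₁/P₂).
W = (1.1)(8.314)(291) × ln(172/75.5)
  = 2661 × ln(2.278) = 2661 × 0.8234
W_by_gas = 2191 J.

W ≈ 2190 J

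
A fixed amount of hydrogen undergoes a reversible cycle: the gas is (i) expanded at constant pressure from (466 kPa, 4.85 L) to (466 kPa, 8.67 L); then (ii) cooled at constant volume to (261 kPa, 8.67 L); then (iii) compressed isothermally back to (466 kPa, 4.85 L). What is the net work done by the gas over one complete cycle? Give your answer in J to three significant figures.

W_net ≈ 466 J

Leg (i): W = PΔV = (466)(8.67 − 4.85) = 1780 J.
Leg (ii): W = 0.
Leg (iii): W = PᵢVᵢ ln(V_f/Vᵢ) = (2263) ln(4.85/8.67) = -1314 J.
W_net = 1780 − 1314 = 465.6 J.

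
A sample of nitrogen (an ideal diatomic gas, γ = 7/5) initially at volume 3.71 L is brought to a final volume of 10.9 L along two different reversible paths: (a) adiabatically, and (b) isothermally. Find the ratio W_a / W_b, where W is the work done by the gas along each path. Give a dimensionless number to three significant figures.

W_a / W_b ≈ 0.812

Path (a) adiabatic: W = P₁V₁(1 − (V₁/V₂)^(γ−1))/(γ−1) → W_a/(P₁V₁) = 0.8755.
Path (b) isothermal: W = P₁V₁ ln(V₂/V₁) → W_b/(P₁V₁) = 1.078.
W_a / W_b = 0.8755 / 1.078 = 0.8124.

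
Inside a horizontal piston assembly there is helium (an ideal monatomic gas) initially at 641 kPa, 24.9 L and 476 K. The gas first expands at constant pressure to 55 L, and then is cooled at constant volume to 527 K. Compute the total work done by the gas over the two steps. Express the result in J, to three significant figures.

Step 1 (isobaric): W = PΔV = (641 kPa)(55 − 24.9 L) = 19294 J.
Step 2 (isochoric): W = 0 (constant volume).
W_total = 19294 + 0 = 19294 J.

W_total ≈ 19300 J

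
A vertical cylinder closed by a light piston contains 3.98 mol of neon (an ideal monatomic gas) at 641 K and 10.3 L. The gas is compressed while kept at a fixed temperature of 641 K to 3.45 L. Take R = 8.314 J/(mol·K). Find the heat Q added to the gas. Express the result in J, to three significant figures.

Isothermal ⇒ ΔU = 0, so Q = W = nRT ln(V₂/V₁).
Q = (3.98)(8.314)(641) ln(3.45/10.3) = 21211 × -1.094 = -23199 J.

Q ≈ -23200 J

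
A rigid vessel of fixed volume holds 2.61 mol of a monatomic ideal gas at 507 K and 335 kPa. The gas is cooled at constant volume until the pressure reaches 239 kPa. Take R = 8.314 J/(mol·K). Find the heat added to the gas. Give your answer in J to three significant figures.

Q ≈ -4730 J

Constant volume ⇒ W = 0, so Q = ΔU = nCᵥΔT with Cᵥ = 3R/2 = 12.47 J/(mol·K).
At constant V, T₂/T₁ = P₂/P₁ ⇒ ΔT = T₁(P₂/P₁ − 1) = 507·(239/335 − 1) = -145.3 K.
ΔU = (2.61)(12.47)(-145.3) = -4729 J.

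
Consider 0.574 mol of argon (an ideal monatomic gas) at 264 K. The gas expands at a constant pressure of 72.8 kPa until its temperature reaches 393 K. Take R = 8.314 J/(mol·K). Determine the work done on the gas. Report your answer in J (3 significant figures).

Isobaric: W = P ΔV = nR ΔT.
W = (0.574)(8.314)(393 − 264) = 615.6 J.
Work on gas = −W_by = -615.6 J.

W ≈ -616 J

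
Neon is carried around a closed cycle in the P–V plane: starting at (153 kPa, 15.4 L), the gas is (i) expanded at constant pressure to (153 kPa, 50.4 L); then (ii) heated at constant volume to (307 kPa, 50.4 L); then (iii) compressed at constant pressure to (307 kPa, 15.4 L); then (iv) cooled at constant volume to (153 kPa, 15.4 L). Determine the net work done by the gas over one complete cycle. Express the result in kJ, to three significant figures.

Constant-volume legs do no work.
W(i) = (153)(50.4 − 15.4) = 5355 J; W(iii) = (307)(15.4 − 50.4) = -10745 J.
W_net = 5355 − 10745 = -5390 J (the counter-clockwise enclosed area).

W_net ≈ -5.39 kJ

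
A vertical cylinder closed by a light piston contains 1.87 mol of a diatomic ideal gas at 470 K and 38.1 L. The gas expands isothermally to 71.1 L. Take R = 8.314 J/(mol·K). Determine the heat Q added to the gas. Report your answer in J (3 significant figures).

Isothermal ⇒ ΔU = 0, so Q = W = nRT ln(V₂/V₁).
Q = (1.87)(8.314)(470) ln(71.1/38.1) = 7307 × 0.6239 = 4559 J.

Q ≈ 4560 J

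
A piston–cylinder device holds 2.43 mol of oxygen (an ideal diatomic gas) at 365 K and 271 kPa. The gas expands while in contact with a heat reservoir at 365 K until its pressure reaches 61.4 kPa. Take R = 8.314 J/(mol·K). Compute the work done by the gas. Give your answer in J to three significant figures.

W ≈ 10900 J

Isothermal process: W = nRT ln(V₂/V₁) = nRT ln(P₁/P₂).
W = (2.43)(8.314)(365) × ln(271/61.4)
  = 7374 × ln(4.414) = 7374 × 1.485
W_by_gas = 10948 J.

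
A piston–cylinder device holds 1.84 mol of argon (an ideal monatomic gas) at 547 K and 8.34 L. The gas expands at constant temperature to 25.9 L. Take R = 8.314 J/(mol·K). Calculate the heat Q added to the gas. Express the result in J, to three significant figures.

Q ≈ 9480 J

Isothermal ⇒ ΔU = 0, so Q = W = nRT ln(V₂/V₁).
Q = (1.84)(8.314)(547) ln(25.9/8.34) = 8368 × 1.133 = 9482 J.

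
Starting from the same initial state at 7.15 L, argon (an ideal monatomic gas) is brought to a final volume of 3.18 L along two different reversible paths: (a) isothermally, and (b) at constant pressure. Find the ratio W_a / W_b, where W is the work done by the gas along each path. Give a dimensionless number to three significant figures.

W_a / W_b ≈ 1.46

Path (a) isothermal: W = P₁V₁ ln(V₂/V₁) → W_a/(P₁V₁) = -0.8102.
Path (b) isobaric: W = P₁(V₂ − V₁) → W_b/(P₁V₁) = -0.5552.
W_a / W_b = -0.8102 / -0.5552 = 1.459.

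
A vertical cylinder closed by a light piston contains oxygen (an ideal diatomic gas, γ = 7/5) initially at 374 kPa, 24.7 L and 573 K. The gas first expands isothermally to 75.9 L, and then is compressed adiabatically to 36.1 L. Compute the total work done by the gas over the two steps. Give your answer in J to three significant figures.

Step 1 (isothermal): W = P₁V₁ ln(V₂/V₁) = (9238) ln(75.9/24.7) = 10370 J.
After step 1: P = 121.7 kPa, V = 75.9 L, T = 573 K.
Step 2 (adiabatic): W = (P₁V₁ − P₂V₂)/(γ−1) = (9238 − 12435)/0.4 = -7994 J.
W_total = 10370 − 7994 = 2376 J.

W_total ≈ 2380 J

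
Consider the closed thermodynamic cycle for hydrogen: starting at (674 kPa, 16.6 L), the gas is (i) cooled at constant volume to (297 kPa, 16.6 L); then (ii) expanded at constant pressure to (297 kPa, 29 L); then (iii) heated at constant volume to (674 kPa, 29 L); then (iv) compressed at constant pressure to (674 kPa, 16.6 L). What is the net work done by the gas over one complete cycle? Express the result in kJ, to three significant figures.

Constant-volume legs do no work.
W(ii) = (297)(29 − 16.6) = 3683 J; W(iv) = (674)(16.6 − 29) = -8358 J.
W_net = 3683 − 8358 = -4675 J (the counter-clockwise enclosed area).

W_net ≈ -4.67 kJ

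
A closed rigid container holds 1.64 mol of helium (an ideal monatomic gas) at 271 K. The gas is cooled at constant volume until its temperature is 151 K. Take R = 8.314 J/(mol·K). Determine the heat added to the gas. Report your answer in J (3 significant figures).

Constant volume ⇒ W = 0, so Q = ΔU = nCᵥΔT with Cᵥ = 3R/2 = 12.47 J/(mol·K).
ΔU = (1.64)(12.47)(151 − 271) = -2454 J.

Q ≈ -2450 J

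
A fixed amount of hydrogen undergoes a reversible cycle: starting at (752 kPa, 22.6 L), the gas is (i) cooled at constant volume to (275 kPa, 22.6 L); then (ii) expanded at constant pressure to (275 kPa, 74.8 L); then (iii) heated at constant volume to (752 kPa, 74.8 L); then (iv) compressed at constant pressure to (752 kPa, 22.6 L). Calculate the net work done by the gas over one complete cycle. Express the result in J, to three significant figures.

W_net ≈ -24900 J

Constant-volume legs do no work.
W(ii) = (275)(74.8 − 22.6) = 14355 J; W(iv) = (752)(22.6 − 74.8) = -39254 J.
W_net = 14355 − 39254 = -24899 J (the counter-clockwise enclosed area).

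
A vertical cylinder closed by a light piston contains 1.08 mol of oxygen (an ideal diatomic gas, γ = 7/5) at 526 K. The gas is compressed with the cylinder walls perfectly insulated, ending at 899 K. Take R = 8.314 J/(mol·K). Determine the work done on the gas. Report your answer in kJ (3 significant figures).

Adiabatic ⇒ Q = 0, so W_by = −ΔU = nCᵥ(T₁ − T₂).
Cᵥ = 5R/2 = 20.79 J/(mol·K).
W = (1.08)(20.79)(526 − 899) = -8373 J.
Work on gas = −W_by = 8373 J.

W ≈ 8.37 kJ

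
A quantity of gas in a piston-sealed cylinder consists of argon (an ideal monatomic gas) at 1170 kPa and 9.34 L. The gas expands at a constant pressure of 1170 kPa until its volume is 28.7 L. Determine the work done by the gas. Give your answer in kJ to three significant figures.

Isobaric: W = P ΔV.
W = (1170 kPa)(28.7 − 9.34 L) = (1170)(19.36) = 22651 J.

W ≈ 22.7 kJ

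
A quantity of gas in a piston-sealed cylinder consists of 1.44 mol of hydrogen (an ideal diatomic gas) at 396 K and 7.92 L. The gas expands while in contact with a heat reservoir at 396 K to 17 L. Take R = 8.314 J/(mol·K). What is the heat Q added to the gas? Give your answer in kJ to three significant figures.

Isothermal ⇒ ΔU = 0, so Q = W = nRT ln(V₂/V₁).
Q = (1.44)(8.314)(396) ln(17/7.92) = 4741 × 0.7638 = 3621 J.

Q ≈ 3.62 kJ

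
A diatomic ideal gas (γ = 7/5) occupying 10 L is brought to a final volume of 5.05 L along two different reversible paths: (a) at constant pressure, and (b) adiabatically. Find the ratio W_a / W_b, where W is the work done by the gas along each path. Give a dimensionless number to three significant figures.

W_a / W_b ≈ 0.630

Path (a) isobaric: W = P₁(V₂ − V₁) → W_a/(P₁V₁) = -0.495.
Path (b) adiabatic: W = P₁V₁(1 − (V₁/V₂)^(γ−1))/(γ−1) → W_b/(P₁V₁) = -0.7857.
W_a / W_b = -0.495 / -0.7857 = 0.63.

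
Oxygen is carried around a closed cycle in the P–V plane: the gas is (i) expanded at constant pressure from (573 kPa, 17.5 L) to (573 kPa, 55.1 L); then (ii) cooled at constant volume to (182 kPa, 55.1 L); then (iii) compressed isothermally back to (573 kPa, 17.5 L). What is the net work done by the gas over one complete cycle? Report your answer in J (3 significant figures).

Leg (i): W = PΔV = (573)(55.1 − 17.5) = 21545 J.
Leg (ii): W = 0.
Leg (iii): W = PᵢVᵢ ln(V_f/Vᵢ) = (10028) ln(17.5/55.1) = -11502 J.
W_net = 21545 − 11502 = 10043 J.

W_net ≈ 10000 J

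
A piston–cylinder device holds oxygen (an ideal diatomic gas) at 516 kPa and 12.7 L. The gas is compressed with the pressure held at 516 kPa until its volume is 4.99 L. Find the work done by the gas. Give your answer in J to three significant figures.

Isobaric: W = P ΔV.
W = (516 kPa)(4.99 − 12.7 L) = (516)(-7.71) = -3978 J.

W ≈ -3980 J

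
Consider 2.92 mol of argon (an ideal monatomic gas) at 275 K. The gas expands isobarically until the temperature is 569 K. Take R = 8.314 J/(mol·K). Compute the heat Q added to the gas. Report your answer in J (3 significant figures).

Isobaric: W = nRΔT = (2.92)(8.314)(294) = 7137 J.
ΔU = nCᵥΔT with Cᵥ = 3R/2: ΔU = (2.92)(12.47)(294) = 10706 J.
Q = ΔU + W = 10706 + 7137 = 17844 J.

Q ≈ 17800 J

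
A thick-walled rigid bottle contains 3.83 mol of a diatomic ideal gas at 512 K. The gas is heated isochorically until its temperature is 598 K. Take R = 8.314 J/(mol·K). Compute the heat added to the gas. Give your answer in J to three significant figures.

Constant volume ⇒ W = 0, so Q = ΔU = nCᵥΔT with Cᵥ = 5R/2 = 20.79 J/(mol·K).
ΔU = (3.83)(20.79)(598 − 512) = 6846 J.

Q ≈ 6850 J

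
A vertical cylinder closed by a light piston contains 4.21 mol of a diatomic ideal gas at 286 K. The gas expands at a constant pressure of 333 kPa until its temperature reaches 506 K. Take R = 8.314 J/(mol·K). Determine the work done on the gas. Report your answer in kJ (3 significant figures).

Isobaric: W = P ΔV = nR ΔT.
W = (4.21)(8.314)(506 − 286) = 7700 J.
Work on gas = −W_by = -7700 J.

W ≈ -7.70 kJ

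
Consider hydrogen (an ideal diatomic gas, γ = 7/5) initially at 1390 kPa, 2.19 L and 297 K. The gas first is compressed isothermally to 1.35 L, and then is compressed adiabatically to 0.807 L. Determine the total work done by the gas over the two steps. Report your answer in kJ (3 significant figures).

Step 1 (isothermal): W = P₁V₁ ln(V₂/V₁) = (3044) ln(1.35/2.19) = -1473 J.
After step 1: P = 2255 kPa, V = 1.35 L, T = 297 K.
Step 2 (adiabatic): W = (P₁V₁ − P₂V₂)/(γ−1) = (3044 − 3740)/0.4 = -1739 J.
W_total = -1473 − 1739 = -3212 J.

W_total ≈ -3.21 kJ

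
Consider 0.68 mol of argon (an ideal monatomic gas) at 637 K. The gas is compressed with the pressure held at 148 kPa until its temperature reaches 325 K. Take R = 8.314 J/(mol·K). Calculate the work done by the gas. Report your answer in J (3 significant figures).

W ≈ -1760 J

Isobaric: W = P ΔV = nR ΔT.
W = (0.68)(8.314)(325 − 637) = -1764 J.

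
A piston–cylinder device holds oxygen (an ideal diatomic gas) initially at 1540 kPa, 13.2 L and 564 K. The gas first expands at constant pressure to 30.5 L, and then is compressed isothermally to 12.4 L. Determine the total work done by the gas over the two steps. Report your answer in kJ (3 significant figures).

W_total ≈ -15.6 kJ

Step 1 (isobaric): W = PΔV = (1540 kPa)(30.5 − 13.2 L) = 26642 J.
After step 1: P = 1540 kPa, V = 30.5 L, T = 1303 K.
Step 2 (isothermal): W = P₁V₁ ln(V₂/V₁) = (46970) ln(12.4/30.5) = -42274 J.
W_total = 26642 − 42274 = -15632 J.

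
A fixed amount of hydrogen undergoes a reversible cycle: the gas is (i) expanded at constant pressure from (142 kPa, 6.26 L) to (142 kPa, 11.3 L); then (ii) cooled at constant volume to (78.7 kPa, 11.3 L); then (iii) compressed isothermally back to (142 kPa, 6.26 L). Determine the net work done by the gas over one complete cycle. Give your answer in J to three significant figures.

Leg (i): W = PΔV = (142)(11.3 − 6.26) = 715.7 J.
Leg (ii): W = 0.
Leg (iii): W = PᵢVᵢ ln(V_f/Vᵢ) = (889.3) ln(6.26/11.3) = -525.2 J.
W_net = 715.7 − 525.2 = 190.4 J.

W_net ≈ 190 J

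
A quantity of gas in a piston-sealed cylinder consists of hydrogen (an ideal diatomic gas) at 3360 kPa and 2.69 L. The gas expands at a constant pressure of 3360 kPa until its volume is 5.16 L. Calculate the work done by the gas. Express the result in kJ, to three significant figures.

W ≈ 8.30 kJ

Isobaric: W = P ΔV.
W = (3360 kPa)(5.16 − 2.69 L) = (3360)(2.47) = 8299 J.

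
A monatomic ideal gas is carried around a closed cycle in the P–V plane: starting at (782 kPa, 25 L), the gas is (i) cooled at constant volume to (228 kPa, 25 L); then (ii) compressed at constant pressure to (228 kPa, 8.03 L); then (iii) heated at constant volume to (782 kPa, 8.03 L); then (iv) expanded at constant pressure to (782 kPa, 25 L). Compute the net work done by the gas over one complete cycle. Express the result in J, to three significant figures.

W_net ≈ 9400 J

Constant-volume legs do no work.
W(ii) = (228)(8.03 − 25) = -3869 J; W(iv) = (782)(25 − 8.03) = 13271 J.
W_net = -3869 + 13271 = 9401 J (the clockwise enclosed area).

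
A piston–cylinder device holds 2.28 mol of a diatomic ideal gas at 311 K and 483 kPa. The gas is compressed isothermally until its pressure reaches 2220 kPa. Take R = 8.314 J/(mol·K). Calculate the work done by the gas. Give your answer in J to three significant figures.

W ≈ -8990 J

Isothermal process: W = nRT ln(V₂/V₁) = nRT ln(P₁/P₂).
W = (2.28)(8.314)(311) × ln(483/2220)
  = 5895 × ln(0.2176) = 5895 × -1.525
W_by_gas = -8992 J.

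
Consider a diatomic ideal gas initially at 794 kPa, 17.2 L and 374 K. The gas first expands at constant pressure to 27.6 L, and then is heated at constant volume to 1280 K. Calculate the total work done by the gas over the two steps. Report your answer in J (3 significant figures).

Step 1 (isobaric): W = PΔV = (794 kPa)(27.6 − 17.2 L) = 8258 J.
Step 2 (isochoric): W = 0 (constant volume).
W_total = 8258 + 0 = 8258 J.

W_total ≈ 8260 J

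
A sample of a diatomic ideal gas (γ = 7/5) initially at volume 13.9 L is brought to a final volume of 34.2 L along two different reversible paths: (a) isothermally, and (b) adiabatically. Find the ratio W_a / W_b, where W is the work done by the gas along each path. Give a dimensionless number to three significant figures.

W_a / W_b ≈ 1.19

Path (a) isothermal: W = P₁V₁ ln(V₂/V₁) → W_a/(P₁V₁) = 0.9003.
Path (b) adiabatic: W = P₁V₁(1 − (V₁/V₂)^(γ−1))/(γ−1) → W_b/(P₁V₁) = 0.756.
W_a / W_b = 0.9003 / 0.756 = 1.191.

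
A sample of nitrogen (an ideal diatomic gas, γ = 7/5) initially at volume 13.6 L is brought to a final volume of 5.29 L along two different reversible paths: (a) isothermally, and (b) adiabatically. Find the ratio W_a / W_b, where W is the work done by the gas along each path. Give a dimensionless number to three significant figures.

W_a / W_b ≈ 0.823

Path (a) isothermal: W = P₁V₁ ln(V₂/V₁) → W_a/(P₁V₁) = -0.9443.
Path (b) adiabatic: W = P₁V₁(1 − (V₁/V₂)^(γ−1))/(γ−1) → W_b/(P₁V₁) = -1.147.
W_a / W_b = -0.9443 / -1.147 = 0.823.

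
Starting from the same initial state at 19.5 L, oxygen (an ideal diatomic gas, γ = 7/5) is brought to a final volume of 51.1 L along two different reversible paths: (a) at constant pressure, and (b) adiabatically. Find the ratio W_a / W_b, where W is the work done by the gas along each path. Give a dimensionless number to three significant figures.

Path (a) isobaric: W = P₁(V₂ − V₁) → W_a/(P₁V₁) = 1.621.
Path (b) adiabatic: W = P₁V₁(1 − (V₁/V₂)^(γ−1))/(γ−1) → W_b/(P₁V₁) = 0.7995.
W_a / W_b = 1.621 / 0.7995 = 2.027.

W_a / W_b ≈ 2.03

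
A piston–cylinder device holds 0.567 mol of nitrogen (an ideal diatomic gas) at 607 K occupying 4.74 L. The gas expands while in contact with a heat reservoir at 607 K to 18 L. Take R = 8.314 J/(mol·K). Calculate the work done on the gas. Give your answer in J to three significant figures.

W ≈ -3820 J

Isothermal: W = nRT ln(V₂/V₁).
W = (0.567)(8.314)(607) × ln(18/4.74)
  = 2861 × 1.334
W_by_gas = 3818 J; work on gas = −W_by = -3818 J.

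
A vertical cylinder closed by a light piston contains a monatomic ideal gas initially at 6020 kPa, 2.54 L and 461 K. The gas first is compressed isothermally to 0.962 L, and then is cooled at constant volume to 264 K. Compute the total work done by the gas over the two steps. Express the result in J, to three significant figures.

Step 1 (isothermal): W = P₁V₁ ln(V₂/V₁) = (15291) ln(0.962/2.54) = -14846 J.
Step 2 (isochoric): W = 0 (constant volume).
W_total = -14846 + 0 = -14846 J.

W_total ≈ -14800 J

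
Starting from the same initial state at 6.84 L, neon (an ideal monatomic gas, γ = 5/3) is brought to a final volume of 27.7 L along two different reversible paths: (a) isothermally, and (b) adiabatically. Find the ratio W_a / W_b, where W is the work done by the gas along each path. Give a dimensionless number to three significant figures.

Path (a) isothermal: W = P₁V₁ ln(V₂/V₁) → W_a/(P₁V₁) = 1.399.
Path (b) adiabatic: W = P₁V₁(1 − (V₁/V₂)^(γ−1))/(γ−1) → W_b/(P₁V₁) = 0.9096.
W_a / W_b = 1.399 / 0.9096 = 1.538.

W_a / W_b ≈ 1.54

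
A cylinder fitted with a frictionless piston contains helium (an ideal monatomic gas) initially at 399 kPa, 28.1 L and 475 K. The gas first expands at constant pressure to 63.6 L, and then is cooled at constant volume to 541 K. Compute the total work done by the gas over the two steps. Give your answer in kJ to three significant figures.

W_total ≈ 14.2 kJ

Step 1 (isobaric): W = PΔV = (399 kPa)(63.6 − 28.1 L) = 14164 J.
Step 2 (isochoric): W = 0 (constant volume).
W_total = 14164 + 0 = 14164 J.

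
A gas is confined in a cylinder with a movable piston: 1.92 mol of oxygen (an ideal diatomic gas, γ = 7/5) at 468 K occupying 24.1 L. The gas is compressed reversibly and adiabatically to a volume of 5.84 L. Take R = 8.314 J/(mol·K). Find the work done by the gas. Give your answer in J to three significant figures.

Adiabatic: TV^(γ−1) = const with γ = 7/5.
T₂ = T₁ (V₁/V₂)^(γ−1) = 468 × (24.1/5.84)^0.4 = 468 × 1.763 = 825.1 K.
W_by = nCᵥ(T₁ − T₂) = (1.92)(20.79)(468 − 825.1) = -14249 J.

W ≈ -14200 J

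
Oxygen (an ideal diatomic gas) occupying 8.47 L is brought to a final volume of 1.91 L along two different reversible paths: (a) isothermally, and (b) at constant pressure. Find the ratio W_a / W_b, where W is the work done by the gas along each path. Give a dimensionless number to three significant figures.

W_a / W_b ≈ 1.92

Path (a) isothermal: W = P₁V₁ ln(V₂/V₁) → W_a/(P₁V₁) = -1.489.
Path (b) isobaric: W = P₁(V₂ − V₁) → W_b/(P₁V₁) = -0.7745.
W_a / W_b = -1.489 / -0.7745 = 1.923.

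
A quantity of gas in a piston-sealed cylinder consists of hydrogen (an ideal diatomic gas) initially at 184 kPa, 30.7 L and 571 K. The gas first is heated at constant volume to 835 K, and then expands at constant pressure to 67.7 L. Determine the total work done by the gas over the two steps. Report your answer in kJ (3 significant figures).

W_total ≈ 9.96 kJ

Step 1 (isochoric): W = 0 (constant volume).
After step 1: P = 269.1 kPa (V unchanged).
Step 2 (isobaric): W = PΔV = (269.1 kPa)(67.7 − 30.7 L) = 9956 J.
W_total = 0 + 9956 = 9956 J.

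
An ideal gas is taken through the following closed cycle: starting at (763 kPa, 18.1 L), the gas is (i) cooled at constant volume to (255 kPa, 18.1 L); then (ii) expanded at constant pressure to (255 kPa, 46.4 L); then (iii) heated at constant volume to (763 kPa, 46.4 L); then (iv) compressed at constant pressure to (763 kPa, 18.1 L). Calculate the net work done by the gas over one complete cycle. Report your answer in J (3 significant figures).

Constant-volume legs do no work.
W(ii) = (255)(46.4 − 18.1) = 7216 J; W(iv) = (763)(18.1 − 46.4) = -21593 J.
W_net = 7216 − 21593 = -14376 J (the counter-clockwise enclosed area).

W_net ≈ -14400 J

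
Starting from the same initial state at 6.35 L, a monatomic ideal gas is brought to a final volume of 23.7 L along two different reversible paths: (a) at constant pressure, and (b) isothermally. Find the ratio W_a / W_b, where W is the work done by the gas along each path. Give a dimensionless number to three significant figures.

Path (a) isobaric: W = P₁(V₂ − V₁) → W_a/(P₁V₁) = 2.732.
Path (b) isothermal: W = P₁V₁ ln(V₂/V₁) → W_b/(P₁V₁) = 1.317.
W_a / W_b = 2.732 / 1.317 = 2.075.

W_a / W_b ≈ 2.07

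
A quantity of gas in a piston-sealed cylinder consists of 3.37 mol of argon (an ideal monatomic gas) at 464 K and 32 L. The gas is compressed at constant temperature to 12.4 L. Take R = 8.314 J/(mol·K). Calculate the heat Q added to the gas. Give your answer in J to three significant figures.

Isothermal ⇒ ΔU = 0, so Q = W = nRT ln(V₂/V₁).
Q = (3.37)(8.314)(464) ln(12.4/32) = 13000 × -0.948 = -12325 J.

Q ≈ -12300 J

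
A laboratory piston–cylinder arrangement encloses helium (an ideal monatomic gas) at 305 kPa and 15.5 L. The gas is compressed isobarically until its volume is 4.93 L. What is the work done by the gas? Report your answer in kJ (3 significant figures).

Isobaric: W = P ΔV.
W = (305 kPa)(4.93 − 15.5 L) = (305)(-10.57) = -3224 J.

W ≈ -3.22 kJ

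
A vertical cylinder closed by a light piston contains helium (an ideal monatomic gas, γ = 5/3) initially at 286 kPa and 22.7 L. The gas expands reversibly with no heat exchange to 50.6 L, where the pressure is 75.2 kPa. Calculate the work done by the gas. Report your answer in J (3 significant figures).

W ≈ 4030 J

Adiabatic: W = (P₁V₁ − P₂V₂)/(γ − 1) with γ = 5/3.
P₁V₁ = 6492 J, P₂V₂ = 3805 J.
W = (6492 − 3805) / 0.6667 = 4031 J.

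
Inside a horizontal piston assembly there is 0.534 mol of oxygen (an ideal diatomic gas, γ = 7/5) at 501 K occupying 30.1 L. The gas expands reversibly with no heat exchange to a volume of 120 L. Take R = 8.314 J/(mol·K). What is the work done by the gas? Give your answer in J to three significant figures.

W ≈ 2360 J

Adiabatic: TV^(γ−1) = const with γ = 7/5.
T₂ = T₁ (V₁/V₂)^(γ−1) = 501 × (30.1/120)^0.4 = 501 × 0.5751 = 288.1 K.
W_by = nCᵥ(T₁ − T₂) = (0.534)(20.79)(501 − 288.1) = 2363 J.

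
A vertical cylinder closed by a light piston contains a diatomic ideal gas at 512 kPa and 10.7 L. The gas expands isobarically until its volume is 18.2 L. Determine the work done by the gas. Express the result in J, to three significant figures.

W ≈ 3840 J

Isobaric: W = P ΔV.
W = (512 kPa)(18.2 − 10.7 L) = (512)(7.5) = 3840 J.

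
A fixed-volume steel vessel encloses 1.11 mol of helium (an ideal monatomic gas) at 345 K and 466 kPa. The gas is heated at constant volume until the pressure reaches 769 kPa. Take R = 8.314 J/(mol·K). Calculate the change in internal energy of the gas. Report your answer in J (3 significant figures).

Constant volume ⇒ W = 0, so Q = ΔU = nCᵥΔT with Cᵥ = 3R/2 = 12.47 J/(mol·K).
At constant V, T₂/T₁ = P₂/P₁ ⇒ ΔT = T₁(P₂/P₁ − 1) = 345·(769/466 − 1) = 224.3 K.
ΔU = (1.11)(12.47)(224.3) = 3105 J.

ΔU ≈ 3110 J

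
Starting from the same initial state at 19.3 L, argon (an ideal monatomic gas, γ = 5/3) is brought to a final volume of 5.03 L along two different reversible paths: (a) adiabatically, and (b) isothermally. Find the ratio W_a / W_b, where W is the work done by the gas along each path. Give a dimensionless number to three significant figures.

Path (a) adiabatic: W = P₁V₁(1 − (V₁/V₂)^(γ−1))/(γ−1) → W_a/(P₁V₁) = -2.176.
Path (b) isothermal: W = P₁V₁ ln(V₂/V₁) → W_b/(P₁V₁) = -1.345.
W_a / W_b = -2.176 / -1.345 = 1.618.

W_a / W_b ≈ 1.62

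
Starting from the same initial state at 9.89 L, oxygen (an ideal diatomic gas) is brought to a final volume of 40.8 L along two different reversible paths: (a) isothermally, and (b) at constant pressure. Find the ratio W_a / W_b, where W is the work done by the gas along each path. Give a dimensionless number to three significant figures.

Path (a) isothermal: W = P₁V₁ ln(V₂/V₁) → W_a/(P₁V₁) = 1.417.
Path (b) isobaric: W = P₁(V₂ − V₁) → W_b/(P₁V₁) = 3.125.
W_a / W_b = 1.417 / 3.125 = 0.4534.

W_a / W_b ≈ 0.453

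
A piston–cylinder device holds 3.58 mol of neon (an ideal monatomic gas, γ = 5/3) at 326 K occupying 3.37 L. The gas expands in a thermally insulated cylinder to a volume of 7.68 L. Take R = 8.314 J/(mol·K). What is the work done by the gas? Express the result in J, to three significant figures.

Adiabatic: TV^(γ−1) = const with γ = 5/3.
T₂ = T₁ (V₁/V₂)^(γ−1) = 326 × (3.37/7.68)^0.667 = 326 × 0.5774 = 188.2 K.
W_by = nCᵥ(T₁ − T₂) = (3.58)(12.47)(326 − 188.2) = 6150 J.

W ≈ 6150 J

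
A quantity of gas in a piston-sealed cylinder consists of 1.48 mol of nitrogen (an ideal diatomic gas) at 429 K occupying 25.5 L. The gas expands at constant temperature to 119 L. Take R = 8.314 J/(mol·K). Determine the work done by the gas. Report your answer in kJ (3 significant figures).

Isothermal: W = nRT ln(V₂/V₁).
W = (1.48)(8.314)(429) × ln(119/25.5)
  = 5279 × 1.54
W_by_gas = 8132 J.

W ≈ 8.13 kJ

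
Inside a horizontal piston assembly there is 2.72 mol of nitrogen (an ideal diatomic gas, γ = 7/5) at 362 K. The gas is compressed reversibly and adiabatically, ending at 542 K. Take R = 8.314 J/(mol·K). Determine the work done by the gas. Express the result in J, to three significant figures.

Adiabatic ⇒ Q = 0, so W_by = −ΔU = nCᵥ(T₁ − T₂).
Cᵥ = 5R/2 = 20.79 J/(mol·K).
W = (2.72)(20.79)(362 − 542) = -10176 J.

W ≈ -10200 J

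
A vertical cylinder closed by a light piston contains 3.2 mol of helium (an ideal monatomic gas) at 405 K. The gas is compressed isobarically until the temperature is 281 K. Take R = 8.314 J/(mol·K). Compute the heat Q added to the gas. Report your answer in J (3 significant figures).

Isobaric: W = nRΔT = (3.2)(8.314)(-124) = -3299 J.
ΔU = nCᵥΔT with Cᵥ = 3R/2: ΔU = (3.2)(12.47)(-124) = -4948 J.
Q = ΔU + W = -4948 − 3299 = -8247 J.

Q ≈ -8250 J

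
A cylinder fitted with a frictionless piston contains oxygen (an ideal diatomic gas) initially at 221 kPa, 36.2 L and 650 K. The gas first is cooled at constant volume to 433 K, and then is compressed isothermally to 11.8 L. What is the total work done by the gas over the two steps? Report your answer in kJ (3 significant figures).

Step 1 (isochoric): W = 0 (constant volume).
After step 1: P = 147.2 kPa (V unchanged).
Step 2 (isothermal): W = P₁V₁ ln(V₂/V₁) = (5329) ln(11.8/36.2) = -5974 J.
W_total = 0 − 5974 = -5974 J.

W_total ≈ -5.97 kJ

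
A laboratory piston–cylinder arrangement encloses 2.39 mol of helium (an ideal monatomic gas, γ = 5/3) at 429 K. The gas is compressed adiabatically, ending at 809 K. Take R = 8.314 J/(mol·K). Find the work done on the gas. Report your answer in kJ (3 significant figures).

W ≈ 11.3 kJ

Adiabatic ⇒ Q = 0, so W_by = −ΔU = nCᵥ(T₁ − T₂).
Cᵥ = 3R/2 = 12.47 J/(mol·K).
W = (2.39)(12.47)(429 − 809) = -11326 J.
Work on gas = −W_by = 11326 J.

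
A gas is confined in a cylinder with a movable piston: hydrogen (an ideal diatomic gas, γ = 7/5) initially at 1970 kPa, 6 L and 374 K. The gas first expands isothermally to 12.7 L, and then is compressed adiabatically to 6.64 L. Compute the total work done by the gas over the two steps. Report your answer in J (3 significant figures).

Step 1 (isothermal): W = P₁V₁ ln(V₂/V₁) = (11820) ln(12.7/6) = 8863 J.
After step 1: P = 930.7 kPa, V = 12.7 L, T = 374 K.
Step 2 (adiabatic): W = (P₁V₁ − P₂V₂)/(γ−1) = (11820 − 15320)/0.4 = -8751 J.
W_total = 8863 − 8751 = 112 J.

W_total ≈ 112 J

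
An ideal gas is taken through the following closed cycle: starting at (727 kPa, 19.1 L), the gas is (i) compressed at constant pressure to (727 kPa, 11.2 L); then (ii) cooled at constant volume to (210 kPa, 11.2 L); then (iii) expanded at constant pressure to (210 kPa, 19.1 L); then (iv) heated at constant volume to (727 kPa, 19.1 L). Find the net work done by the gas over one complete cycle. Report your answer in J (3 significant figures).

Constant-volume legs do no work.
W(i) = (727)(11.2 − 19.1) = -5743 J; W(iii) = (210)(19.1 − 11.2) = 1659 J.
W_net = -5743 + 1659 = -4084 J (the counter-clockwise enclosed area).

W_net ≈ -4080 J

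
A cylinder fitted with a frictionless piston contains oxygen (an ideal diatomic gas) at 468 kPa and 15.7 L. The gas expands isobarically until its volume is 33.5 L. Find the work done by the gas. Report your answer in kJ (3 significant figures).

W ≈ 8.33 kJ

Isobaric: W = P ΔV.
W = (468 kPa)(33.5 − 15.7 L) = (468)(17.8) = 8330 J.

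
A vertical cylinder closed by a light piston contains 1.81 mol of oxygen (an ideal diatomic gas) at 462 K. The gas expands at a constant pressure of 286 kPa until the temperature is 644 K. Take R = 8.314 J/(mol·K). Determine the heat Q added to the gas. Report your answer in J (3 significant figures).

Isobaric: W = nRΔT = (1.81)(8.314)(182) = 2739 J.
ΔU = nCᵥΔT with Cᵥ = 5R/2: ΔU = (1.81)(20.79)(182) = 6847 J.
Q = ΔU + W = 6847 + 2739 = 9586 J.

Q ≈ 9590 J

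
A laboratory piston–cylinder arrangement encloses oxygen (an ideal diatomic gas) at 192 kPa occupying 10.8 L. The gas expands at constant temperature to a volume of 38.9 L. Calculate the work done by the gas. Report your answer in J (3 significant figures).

Isothermal: W = nRT ln(V₂/V₁) = P₁V₁ ln(V₂/V₁).
P₁V₁ = (192 kPa)(10.8 L) = 2074 J.
W = 2074 × ln(38.9/10.8) = 2074 × 1.281
W_by_gas = 2657 J.

W ≈ 2660 J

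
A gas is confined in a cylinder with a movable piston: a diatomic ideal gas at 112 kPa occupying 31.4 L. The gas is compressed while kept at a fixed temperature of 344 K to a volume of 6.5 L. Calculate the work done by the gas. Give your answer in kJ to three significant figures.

W ≈ -5.54 kJ

Isothermal: W = nRT ln(V₂/V₁) = P₁V₁ ln(V₂/V₁).
P₁V₁ = (112 kPa)(31.4 L) = 3517 J.
W = 3517 × ln(6.5/31.4) = 3517 × -1.575
W_by_gas = -5539 J.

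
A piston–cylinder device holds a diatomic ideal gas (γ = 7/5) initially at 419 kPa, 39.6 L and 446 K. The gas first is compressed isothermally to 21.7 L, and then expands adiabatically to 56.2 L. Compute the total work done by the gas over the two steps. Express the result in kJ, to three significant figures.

W_total ≈ 3.15 kJ

Step 1 (isothermal): W = P₁V₁ ln(V₂/V₁) = (16592) ln(21.7/39.6) = -9981 J.
After step 1: P = 764.6 kPa, V = 21.7 L, T = 446 K.
Step 2 (adiabatic): W = (P₁V₁ − P₂V₂)/(γ−1) = (16592 − 11340)/0.4 = 13132 J.
W_total = -9981 + 13132 = 3151 J.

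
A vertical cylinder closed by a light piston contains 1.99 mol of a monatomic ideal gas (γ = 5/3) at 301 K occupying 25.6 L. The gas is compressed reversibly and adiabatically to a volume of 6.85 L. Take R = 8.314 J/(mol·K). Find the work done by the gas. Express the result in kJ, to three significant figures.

Adiabatic: TV^(γ−1) = const with γ = 5/3.
T₂ = T₁ (V₁/V₂)^(γ−1) = 301 × (25.6/6.85)^0.667 = 301 × 2.408 = 724.9 K.
W_by = nCᵥ(T₁ − T₂) = (1.99)(12.47)(301 − 724.9) = -10520 J.

W ≈ -10.5 kJ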